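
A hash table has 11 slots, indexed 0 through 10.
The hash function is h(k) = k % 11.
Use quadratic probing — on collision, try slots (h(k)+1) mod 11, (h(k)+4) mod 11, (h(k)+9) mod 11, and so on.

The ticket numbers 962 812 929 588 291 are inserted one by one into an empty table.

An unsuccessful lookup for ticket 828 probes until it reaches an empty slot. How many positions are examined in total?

2

962 hashes to 5; slot 5 is free => place at 5.
812 hashes to 9; slot 9 is free => place at 9.
929 hashes to 5; 5 taken => place at 6.
588 hashes to 5; 5,6,9 taken => place at 3.
291 hashes to 5; 5,6,9,3 taken => place at 10.
Table: [., ., ., 588, ., 962, 929, ., ., 812, 291]
Lookup 828: h=3, probe 3,4 → slot 4 empty, not found.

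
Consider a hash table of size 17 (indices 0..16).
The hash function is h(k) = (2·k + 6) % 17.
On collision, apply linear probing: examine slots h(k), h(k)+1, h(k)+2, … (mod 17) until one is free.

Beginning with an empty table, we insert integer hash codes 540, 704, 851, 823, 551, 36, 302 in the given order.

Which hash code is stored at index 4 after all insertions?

Insert 540: h=15, slot 15 empty → index 15.
Insert 704: h=3, slot 3 empty → index 3.
Insert 851: h=8, slot 8 empty → index 8.
Insert 823: h=3, slot 3 occupied → index 4.
Insert 551: h=3, slots 3,4 occupied → index 5.
Insert 36: h=10, slot 10 empty → index 10.
Insert 302: h=15, slot 15 occupied → index 16.
Table: [∅, ∅, ∅, 704, 823, 551, ∅, ∅, 851, ∅, 36, ∅, ∅, ∅, ∅, 540, 302]

823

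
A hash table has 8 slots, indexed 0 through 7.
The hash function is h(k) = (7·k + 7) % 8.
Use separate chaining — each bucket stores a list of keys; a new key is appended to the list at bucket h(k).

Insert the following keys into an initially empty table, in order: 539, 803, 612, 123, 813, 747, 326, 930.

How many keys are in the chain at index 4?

4

539 → bucket 4
803 → bucket 4 (collision)
612 → bucket 3
123 → bucket 4 (collision)
813 → bucket 2
747 → bucket 4 (collision)
326 → bucket 1
930 → bucket 5
Final buckets:
0: -
1: 326
2: 813
3: 612
4: 539 -> 803 -> 123 -> 747
5: 930
6: -
7: -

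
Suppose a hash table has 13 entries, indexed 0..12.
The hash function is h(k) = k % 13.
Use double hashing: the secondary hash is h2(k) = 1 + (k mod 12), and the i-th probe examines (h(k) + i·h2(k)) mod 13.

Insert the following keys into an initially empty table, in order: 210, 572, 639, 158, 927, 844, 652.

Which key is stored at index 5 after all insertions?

158

Insert 210: h=2, slot 2 empty => index 2.
Insert 572: h=0, slot 0 empty => index 0.
Insert 639: h=2, h2=4, slot 2 occupied => index 6.
Insert 158: h=2, h2=3, slot 2 occupied => index 5.
Insert 927: h=4, slot 4 empty => index 4.
Insert 844: h=12, slot 12 empty => index 12.
Insert 652: h=2, h2=5, slot 2 occupied => index 7.
Table: [572, ∅, 210, ∅, 927, 158, 639, 652, ∅, ∅, ∅, ∅, 844]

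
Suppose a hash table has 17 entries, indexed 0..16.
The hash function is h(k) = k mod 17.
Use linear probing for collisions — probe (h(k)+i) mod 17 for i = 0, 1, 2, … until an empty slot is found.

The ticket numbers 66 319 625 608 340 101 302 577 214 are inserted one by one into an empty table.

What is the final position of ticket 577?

66 hashes to 15; slot 15 is free => place at 15.
319 hashes to 13; slot 13 is free => place at 13.
625 hashes to 13; 13 taken => place at 14.
608 hashes to 13; 13,14,15 taken => place at 16.
340 hashes to 0; slot 0 is free => place at 0.
101 hashes to 16; 16,0 taken => place at 1.
302 hashes to 13; 13,14,15,16,0,1 taken => place at 2.
577 hashes to 16; 16,0,1,2 taken => place at 3.
214 hashes to 10; slot 10 is free => place at 10.
Table: [340, 101, 302, 577, ., ., ., ., ., ., 214, ., ., 319, 625, 66, 608]

3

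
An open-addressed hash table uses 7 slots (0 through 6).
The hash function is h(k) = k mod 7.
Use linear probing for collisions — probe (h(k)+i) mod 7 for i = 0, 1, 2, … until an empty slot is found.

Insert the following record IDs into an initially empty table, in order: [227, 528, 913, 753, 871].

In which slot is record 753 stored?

6

227: h=3 → slot 3
528: h=3, probe 3,4 → slot 4
913: h=3, probe 3,4,5 → slot 5
753: h=4, probe 4,5,6 → slot 6
871: h=3, probe 3,4,5,6,0 → slot 0
Table: [871, —, —, 227, 528, 913, 753]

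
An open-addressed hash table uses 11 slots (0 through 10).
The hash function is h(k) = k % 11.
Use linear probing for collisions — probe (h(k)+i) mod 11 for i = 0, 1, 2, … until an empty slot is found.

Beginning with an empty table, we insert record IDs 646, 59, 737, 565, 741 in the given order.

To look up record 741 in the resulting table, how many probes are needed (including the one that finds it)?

3

646: h=8 => slot 8
59: h=4 => slot 4
737: h=0 => slot 0
565: h=4, probe 4,5 => slot 5
741: h=4, probe 4,5,6 => slot 6
Table: [737, ., ., ., 59, 565, 741, ., 646, ., .]
Lookup 741: h=4, probe 4,5,6 → found at 6.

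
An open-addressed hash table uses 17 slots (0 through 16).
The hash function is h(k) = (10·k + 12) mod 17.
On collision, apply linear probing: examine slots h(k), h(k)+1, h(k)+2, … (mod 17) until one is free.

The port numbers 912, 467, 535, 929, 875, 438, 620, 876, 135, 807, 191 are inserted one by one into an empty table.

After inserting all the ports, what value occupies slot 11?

807

Insert 912: h=3, slot 3 empty => index 3.
Insert 467: h=7, slot 7 empty => index 7.
Insert 535: h=7, slot 7 occupied => index 8.
Insert 929: h=3, slot 3 occupied => index 4.
Insert 875: h=7, slots 7,8 occupied => index 9.
Insert 438: h=6, slot 6 empty => index 6.
Insert 620: h=7, slots 7,8,9 occupied => index 10.
Insert 876: h=0, slot 0 empty => index 0.
Insert 135: h=2, slot 2 empty => index 2.
Insert 807: h=7, slots 7,8,9,10 occupied => index 11.
Insert 191: h=1, slot 1 empty => index 1.
Table: [876, 191, 135, 912, 929, —, 438, 467, 535, 875, 620, 807, —, —, —, —, —]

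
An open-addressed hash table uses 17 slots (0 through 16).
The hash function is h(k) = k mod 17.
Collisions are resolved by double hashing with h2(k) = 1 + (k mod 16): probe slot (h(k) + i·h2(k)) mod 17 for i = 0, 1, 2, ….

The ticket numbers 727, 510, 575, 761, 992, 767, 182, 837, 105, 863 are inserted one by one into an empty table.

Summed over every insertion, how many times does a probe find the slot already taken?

4

727: h=13 → slot 13
510: h=0 → slot 0
575: h=14 → slot 14
761: h=13, h2=10, probe 13,6 → slot 6
992: h=6, h2=1, probe 6,7 → slot 7
767: h=2 → slot 2
182: h=12 → slot 12
837: h=4 → slot 4
105: h=3 → slot 3
863: h=13, h2=16, probe 13,12,11 → slot 11
Table: [510, -, 767, 105, 837, -, 761, 992, -, -, -, 863, 182, 727, 575, -, -]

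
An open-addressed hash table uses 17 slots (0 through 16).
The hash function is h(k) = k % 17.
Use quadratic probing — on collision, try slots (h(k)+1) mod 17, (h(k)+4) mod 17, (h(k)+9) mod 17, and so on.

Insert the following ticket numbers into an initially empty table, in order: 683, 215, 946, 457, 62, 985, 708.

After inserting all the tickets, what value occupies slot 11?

Insert 683: h=3, slot 3 empty → index 3.
Insert 215: h=11, slot 11 empty → index 11.
Insert 946: h=11, slot 11 occupied → index 12.
Insert 457: h=15, slot 15 empty → index 15.
Insert 62: h=11, slots 11,12,15,3 occupied → index 10.
Insert 985: h=16, slot 16 empty → index 16.
Insert 708: h=11, slots 11,12,15,3,10 occupied → index 2.
Table: [∅, ∅, 708, 683, ∅, ∅, ∅, ∅, ∅, ∅, 62, 215, 946, ∅, ∅, 457, 985]

215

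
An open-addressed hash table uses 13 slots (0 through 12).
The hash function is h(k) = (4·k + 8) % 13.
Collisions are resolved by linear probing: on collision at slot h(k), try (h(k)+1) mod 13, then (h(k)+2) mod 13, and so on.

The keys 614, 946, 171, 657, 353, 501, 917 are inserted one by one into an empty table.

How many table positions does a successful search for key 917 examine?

3

Insert 614: h=7, slot 7 empty → index 7.
Insert 946: h=9, slot 9 empty → index 9.
Insert 171: h=3, slot 3 empty → index 3.
Insert 657: h=10, slot 10 empty → index 10.
Insert 353: h=3, slot 3 occupied → index 4.
Insert 501: h=10, slot 10 occupied → index 11.
Insert 917: h=10, slots 10,11 occupied → index 12.
Table: [-, -, -, 171, 353, -, -, 614, -, 946, 657, 501, 917]
Lookup 917: h=10, probe 10,11,12 → found at 12.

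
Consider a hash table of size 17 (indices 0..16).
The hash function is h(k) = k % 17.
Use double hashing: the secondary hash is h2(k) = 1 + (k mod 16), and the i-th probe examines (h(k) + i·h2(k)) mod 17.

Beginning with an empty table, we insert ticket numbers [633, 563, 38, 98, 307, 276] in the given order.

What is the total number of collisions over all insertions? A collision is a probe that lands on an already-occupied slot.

Insert 633: h=4, slot 4 empty -> index 4.
Insert 563: h=2, slot 2 empty -> index 2.
Insert 38: h=4, h2=7, slot 4 occupied -> index 11.
Insert 98: h=13, slot 13 empty -> index 13.
Insert 307: h=1, slot 1 empty -> index 1.
Insert 276: h=4, h2=5, slot 4 occupied -> index 9.
Table: [—, 307, 563, —, 633, —, —, —, —, 276, —, 38, —, 98, —, —, —]

2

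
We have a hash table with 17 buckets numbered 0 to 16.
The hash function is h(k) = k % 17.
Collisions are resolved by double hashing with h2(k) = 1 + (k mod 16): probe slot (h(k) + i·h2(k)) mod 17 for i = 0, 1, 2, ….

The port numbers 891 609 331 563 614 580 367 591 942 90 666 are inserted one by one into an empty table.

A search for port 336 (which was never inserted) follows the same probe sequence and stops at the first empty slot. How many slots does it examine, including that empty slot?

Insert 891: h=7, slot 7 empty => index 7.
Insert 609: h=14, slot 14 empty => index 14.
Insert 331: h=8, slot 8 empty => index 8.
Insert 563: h=2, slot 2 empty => index 2.
Insert 614: h=2, h2=7, slot 2 occupied => index 9.
Insert 580: h=2, h2=5, slots 2,7 occupied => index 12.
Insert 367: h=10, slot 10 empty => index 10.
Insert 591: h=13, slot 13 empty => index 13.
Insert 942: h=7, h2=15, slot 7 occupied => index 5.
Insert 90: h=5, h2=11, slot 5 occupied => index 16.
Insert 666: h=3, slot 3 empty => index 3.
Table: [-, -, 563, 666, -, 942, -, 891, 331, 614, 367, -, 580, 591, 609, -, 90]
Lookup 336: h=13, h2=1, probe 13,14,15 → slot 15 empty, not found.

3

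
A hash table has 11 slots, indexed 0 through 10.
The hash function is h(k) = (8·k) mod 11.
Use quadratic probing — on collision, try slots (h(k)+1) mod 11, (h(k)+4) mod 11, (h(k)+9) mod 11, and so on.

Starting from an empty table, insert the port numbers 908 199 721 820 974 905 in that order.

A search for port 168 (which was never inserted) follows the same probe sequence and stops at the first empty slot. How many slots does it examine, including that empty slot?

908 hashes to 4; slot 4 is free => place at 4.
199 hashes to 8; slot 8 is free => place at 8.
721 hashes to 4; 4 taken => place at 5.
820 hashes to 4; 4,5,8 taken => place at 2.
974 hashes to 4; 4,5,8,2 taken => place at 9.
905 hashes to 2; 2 taken => place at 3.
Table: [-, -, 820, 905, 908, 721, -, -, 199, 974, -]
Lookup 168: h=2, probe 2,3,6 → slot 6 empty, not found.

3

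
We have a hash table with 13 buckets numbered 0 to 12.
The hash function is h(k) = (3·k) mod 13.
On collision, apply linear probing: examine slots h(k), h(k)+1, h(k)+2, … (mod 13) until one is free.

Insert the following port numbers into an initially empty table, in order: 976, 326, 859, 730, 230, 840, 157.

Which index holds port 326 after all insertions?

4

976 hashes to 3; slot 3 is free -> place at 3.
326 hashes to 3; 3 taken -> place at 4.
859 hashes to 3; 3,4 taken -> place at 5.
730 hashes to 6; slot 6 is free -> place at 6.
230 hashes to 1; slot 1 is free -> place at 1.
840 hashes to 11; slot 11 is free -> place at 11.
157 hashes to 3; 3,4,5,6 taken -> place at 7.
Table: [., 230, ., 976, 326, 859, 730, 157, ., ., ., 840, .]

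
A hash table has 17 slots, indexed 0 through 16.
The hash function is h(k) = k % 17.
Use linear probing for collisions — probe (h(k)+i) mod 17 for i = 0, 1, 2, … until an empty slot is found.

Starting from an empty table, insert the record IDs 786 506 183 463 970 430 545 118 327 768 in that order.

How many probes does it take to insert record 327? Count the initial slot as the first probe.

4

Insert 786: h=4, slot 4 empty → index 4.
Insert 506: h=13, slot 13 empty → index 13.
Insert 183: h=13, slot 13 occupied → index 14.
Insert 463: h=4, slot 4 occupied → index 5.
Insert 970: h=1, slot 1 empty → index 1.
Insert 430: h=5, slot 5 occupied → index 6.
Insert 545: h=1, slot 1 occupied → index 2.
Insert 118: h=16, slot 16 empty → index 16.
Insert 327: h=4, slots 4,5,6 occupied → index 7.
Insert 768: h=3, slot 3 empty → index 3.
Table: [., 970, 545, 768, 786, 463, 430, 327, ., ., ., ., ., 506, 183, ., 118]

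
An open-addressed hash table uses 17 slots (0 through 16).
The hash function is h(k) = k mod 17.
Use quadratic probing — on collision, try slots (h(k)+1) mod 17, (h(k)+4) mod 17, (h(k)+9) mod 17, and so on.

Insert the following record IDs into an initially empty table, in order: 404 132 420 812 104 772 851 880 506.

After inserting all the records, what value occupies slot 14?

404: h=13 -> slot 13
132: h=13, probe 13,14 -> slot 14
420: h=12 -> slot 12
812: h=13, probe 13,14,0 -> slot 0
104: h=2 -> slot 2
772: h=7 -> slot 7
851: h=1 -> slot 1
880: h=13, probe 13,14,0,5 -> slot 5
506: h=13, probe 13,14,0,5,12,4 -> slot 4
Table: [812, 851, 104, ∅, 506, 880, ∅, 772, ∅, ∅, ∅, ∅, 420, 404, 132, ∅, ∅]

132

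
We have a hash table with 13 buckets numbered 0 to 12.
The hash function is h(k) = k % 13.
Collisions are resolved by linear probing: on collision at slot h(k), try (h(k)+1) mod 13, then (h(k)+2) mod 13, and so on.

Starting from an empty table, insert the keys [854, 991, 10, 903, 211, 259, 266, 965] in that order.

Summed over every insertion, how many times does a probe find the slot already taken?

Insert 854: h=9, slot 9 empty => index 9.
Insert 991: h=3, slot 3 empty => index 3.
Insert 10: h=10, slot 10 empty => index 10.
Insert 903: h=6, slot 6 empty => index 6.
Insert 211: h=3, slot 3 occupied => index 4.
Insert 259: h=12, slot 12 empty => index 12.
Insert 266: h=6, slot 6 occupied => index 7.
Insert 965: h=3, slots 3,4 occupied => index 5.
Table: [., ., ., 991, 211, 965, 903, 266, ., 854, 10, ., 259]

4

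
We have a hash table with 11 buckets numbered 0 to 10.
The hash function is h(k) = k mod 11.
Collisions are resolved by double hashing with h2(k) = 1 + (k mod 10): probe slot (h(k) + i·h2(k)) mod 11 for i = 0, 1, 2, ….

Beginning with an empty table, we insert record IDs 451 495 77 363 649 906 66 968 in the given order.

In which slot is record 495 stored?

6

451: h=0 → slot 0
495: h=0, h2=6, probe 0,6 → slot 6
77: h=0, h2=8, probe 0,8 → slot 8
363: h=0, h2=4, probe 0,4 → slot 4
649: h=0, h2=10, probe 0,10 → slot 10
906: h=4, h2=7, probe 4,0,7 → slot 7
66: h=0, h2=7, probe 0,7,3 → slot 3
968: h=0, h2=9, probe 0,9 → slot 9
Table: [451, -, -, 66, 363, -, 495, 906, 77, 968, 649]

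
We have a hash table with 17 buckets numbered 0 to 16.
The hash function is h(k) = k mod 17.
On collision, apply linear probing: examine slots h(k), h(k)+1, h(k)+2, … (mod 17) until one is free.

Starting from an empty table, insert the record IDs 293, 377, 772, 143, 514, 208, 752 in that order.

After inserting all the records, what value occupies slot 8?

293 hashes to 4; slot 4 is free -> place at 4.
377 hashes to 3; slot 3 is free -> place at 3.
772 hashes to 7; slot 7 is free -> place at 7.
143 hashes to 7; 7 taken -> place at 8.
514 hashes to 4; 4 taken -> place at 5.
208 hashes to 4; 4,5 taken -> place at 6.
752 hashes to 4; 4,5,6,7,8 taken -> place at 9.
Table: [—, —, —, 377, 293, 514, 208, 772, 143, 752, —, —, —, —, —, —, —]

143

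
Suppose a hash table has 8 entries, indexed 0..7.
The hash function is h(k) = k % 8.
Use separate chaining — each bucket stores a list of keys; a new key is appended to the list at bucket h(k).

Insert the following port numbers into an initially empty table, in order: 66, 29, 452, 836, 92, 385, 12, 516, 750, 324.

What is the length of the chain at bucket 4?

6

Insert 66: h=2, bucket 2 empty -> new chain.
Insert 29: h=5, bucket 5 empty -> new chain.
Insert 452: h=4, bucket 4 empty -> new chain.
Insert 836: h=4, bucket 4 nonempty -> append to chain.
Insert 92: h=4, bucket 4 nonempty -> append to chain.
Insert 385: h=1, bucket 1 empty -> new chain.
Insert 12: h=4, bucket 4 nonempty -> append to chain.
Insert 516: h=4, bucket 4 nonempty -> append to chain.
Insert 750: h=6, bucket 6 empty -> new chain.
Insert 324: h=4, bucket 4 nonempty -> append to chain.
Final buckets:
0: ∅
1: 385
2: 66
3: ∅
4: 452 -> 836 -> 92 -> 12 -> 516 -> 324
5: 29
6: 750
7: ∅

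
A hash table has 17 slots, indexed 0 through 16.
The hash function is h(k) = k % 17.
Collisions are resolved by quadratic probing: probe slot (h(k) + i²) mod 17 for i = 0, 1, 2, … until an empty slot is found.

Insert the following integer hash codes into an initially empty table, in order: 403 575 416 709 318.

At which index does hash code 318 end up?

16

403: h=12 => slot 12
575: h=14 => slot 14
416: h=8 => slot 8
709: h=12, probe 12,13 => slot 13
318: h=12, probe 12,13,16 => slot 16
Table: [_, _, _, _, _, _, _, _, 416, _, _, _, 403, 709, 575, _, 318]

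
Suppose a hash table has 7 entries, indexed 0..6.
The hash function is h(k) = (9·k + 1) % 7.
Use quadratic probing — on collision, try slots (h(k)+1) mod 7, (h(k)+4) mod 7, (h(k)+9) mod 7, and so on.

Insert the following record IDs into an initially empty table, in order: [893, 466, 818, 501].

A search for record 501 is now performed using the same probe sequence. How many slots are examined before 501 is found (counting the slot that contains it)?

4

Insert 893: h=2, slot 2 empty => index 2.
Insert 466: h=2, slot 2 occupied => index 3.
Insert 818: h=6, slot 6 empty => index 6.
Insert 501: h=2, slots 2,3,6 occupied => index 4.
Table: [∅, ∅, 893, 466, 501, ∅, 818]
Lookup 501: h=2, probe 2,3,6,4 → found at 4.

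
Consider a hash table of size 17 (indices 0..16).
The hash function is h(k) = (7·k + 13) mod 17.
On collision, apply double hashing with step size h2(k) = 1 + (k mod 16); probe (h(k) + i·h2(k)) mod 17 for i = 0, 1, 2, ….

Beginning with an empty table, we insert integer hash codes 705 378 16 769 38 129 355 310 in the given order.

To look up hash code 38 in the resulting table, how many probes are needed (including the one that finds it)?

2

Insert 705: h=1, slot 1 empty → index 1.
Insert 378: h=7, slot 7 empty → index 7.
Insert 16: h=6, slot 6 empty → index 6.
Insert 769: h=7, h2=2, slot 7 occupied → index 9.
Insert 38: h=7, h2=7, slot 7 occupied → index 14.
Insert 129: h=15, slot 15 empty → index 15.
Insert 355: h=16, slot 16 empty → index 16.
Insert 310: h=7, h2=7, slots 7,14 occupied → index 4.
Table: [—, 705, —, —, 310, —, 16, 378, —, 769, —, —, —, —, 38, 129, 355]
Lookup 38: h=7, h2=7, probe 7,14 → found at 14.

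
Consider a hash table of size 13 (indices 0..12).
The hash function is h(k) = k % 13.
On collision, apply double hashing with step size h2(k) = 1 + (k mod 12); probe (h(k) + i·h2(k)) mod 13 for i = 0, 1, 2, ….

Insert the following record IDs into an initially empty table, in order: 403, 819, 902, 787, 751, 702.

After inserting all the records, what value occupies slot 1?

403: h=0 -> slot 0
819: h=0, h2=4, probe 0,4 -> slot 4
902: h=5 -> slot 5
787: h=7 -> slot 7
751: h=10 -> slot 10
702: h=0, h2=7, probe 0,7,1 -> slot 1
Table: [403, 702, _, _, 819, 902, _, 787, _, _, 751, _, _]

702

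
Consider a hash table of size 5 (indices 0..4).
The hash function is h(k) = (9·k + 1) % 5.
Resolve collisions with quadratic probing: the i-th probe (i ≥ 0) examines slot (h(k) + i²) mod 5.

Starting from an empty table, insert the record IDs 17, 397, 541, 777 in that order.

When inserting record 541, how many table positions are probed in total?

2

Insert 17: h=4, slot 4 empty → index 4.
Insert 397: h=4, slot 4 occupied → index 0.
Insert 541: h=0, slot 0 occupied → index 1.
Insert 777: h=4, slots 4,0 occupied → index 3.
Table: [397, 541, -, 777, 17]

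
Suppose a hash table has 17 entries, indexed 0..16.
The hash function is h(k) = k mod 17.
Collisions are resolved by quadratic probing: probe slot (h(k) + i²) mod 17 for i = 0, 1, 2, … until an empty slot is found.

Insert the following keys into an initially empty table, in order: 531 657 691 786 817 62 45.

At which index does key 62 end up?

Insert 531: h=4, slot 4 empty => index 4.
Insert 657: h=11, slot 11 empty => index 11.
Insert 691: h=11, slot 11 occupied => index 12.
Insert 786: h=4, slot 4 occupied => index 5.
Insert 817: h=1, slot 1 empty => index 1.
Insert 62: h=11, slots 11,12 occupied => index 15.
Insert 45: h=11, slots 11,12,15 occupied => index 3.
Table: [-, 817, -, 45, 531, 786, -, -, -, -, -, 657, 691, -, -, 62, -]

15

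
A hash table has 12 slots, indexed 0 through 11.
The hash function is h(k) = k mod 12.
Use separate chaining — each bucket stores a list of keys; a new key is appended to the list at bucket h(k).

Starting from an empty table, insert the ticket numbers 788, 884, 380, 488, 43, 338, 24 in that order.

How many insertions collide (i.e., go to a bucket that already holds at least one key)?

3

788 -> bucket 8
884 -> bucket 8 (collision)
380 -> bucket 8 (collision)
488 -> bucket 8 (collision)
43 -> bucket 7
338 -> bucket 2
24 -> bucket 0
Final buckets:
0: 24
1: ∅
2: 338
3: ∅
4: ∅
5: ∅
6: ∅
7: 43
8: 788 -> 884 -> 380 -> 488
9: ∅
10: ∅
11: ∅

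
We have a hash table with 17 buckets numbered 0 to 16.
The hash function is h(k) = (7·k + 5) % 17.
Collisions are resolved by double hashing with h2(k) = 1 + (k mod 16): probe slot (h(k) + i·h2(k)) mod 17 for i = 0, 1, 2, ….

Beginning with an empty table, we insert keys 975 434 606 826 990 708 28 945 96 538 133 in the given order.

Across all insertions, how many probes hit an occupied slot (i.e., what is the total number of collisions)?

5

975 hashes to 13; slot 13 is free -> place at 13.
434 hashes to 0; slot 0 is free -> place at 0.
606 hashes to 14; slot 14 is free -> place at 14.
826 hashes to 7; slot 7 is free -> place at 7.
990 hashes to 16; slot 16 is free -> place at 16.
708 hashes to 14, h2=5; 14 taken -> place at 2.
28 hashes to 14, h2=13; 14 taken -> place at 10.
945 hashes to 7, h2=2; 7 taken -> place at 9.
96 hashes to 14, h2=1; 14 taken -> place at 15.
538 hashes to 14, h2=11; 14 taken -> place at 8.
133 hashes to 1; slot 1 is free -> place at 1.
Table: [434, 133, 708, ., ., ., ., 826, 538, 945, 28, ., ., 975, 606, 96, 990]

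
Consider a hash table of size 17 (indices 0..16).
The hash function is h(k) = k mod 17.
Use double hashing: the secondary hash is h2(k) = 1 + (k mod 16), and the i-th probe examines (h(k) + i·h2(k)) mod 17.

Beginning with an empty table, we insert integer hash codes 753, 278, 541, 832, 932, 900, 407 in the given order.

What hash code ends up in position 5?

Insert 753: h=5, slot 5 empty -> index 5.
Insert 278: h=6, slot 6 empty -> index 6.
Insert 541: h=14, slot 14 empty -> index 14.
Insert 832: h=16, slot 16 empty -> index 16.
Insert 932: h=14, h2=5, slot 14 occupied -> index 2.
Insert 900: h=16, h2=5, slot 16 occupied -> index 4.
Insert 407: h=16, h2=8, slot 16 occupied -> index 7.
Table: [_, _, 932, _, 900, 753, 278, 407, _, _, _, _, _, _, 541, _, 832]

753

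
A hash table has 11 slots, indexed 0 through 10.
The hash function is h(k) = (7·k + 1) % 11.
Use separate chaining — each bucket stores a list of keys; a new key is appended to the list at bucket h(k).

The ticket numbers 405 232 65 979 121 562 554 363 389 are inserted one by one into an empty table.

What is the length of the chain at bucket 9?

1

Insert 405: h=9, bucket 9 empty -> new chain.
Insert 232: h=8, bucket 8 empty -> new chain.
Insert 65: h=5, bucket 5 empty -> new chain.
Insert 979: h=1, bucket 1 empty -> new chain.
Insert 121: h=1, bucket 1 nonempty -> append to chain.
Insert 562: h=8, bucket 8 nonempty -> append to chain.
Insert 554: h=7, bucket 7 empty -> new chain.
Insert 363: h=1, bucket 1 nonempty -> append to chain.
Insert 389: h=7, bucket 7 nonempty -> append to chain.
Final buckets:
0: _
1: 979 -> 121 -> 363
2: _
3: _
4: _
5: 65
6: _
7: 554 -> 389
8: 232 -> 562
9: 405
10: _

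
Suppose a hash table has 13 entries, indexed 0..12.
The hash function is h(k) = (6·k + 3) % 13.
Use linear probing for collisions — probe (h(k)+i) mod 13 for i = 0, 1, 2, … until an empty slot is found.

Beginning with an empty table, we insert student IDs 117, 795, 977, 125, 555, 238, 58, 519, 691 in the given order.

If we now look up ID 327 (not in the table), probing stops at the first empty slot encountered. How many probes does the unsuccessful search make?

6

117 hashes to 3; slot 3 is free → place at 3.
795 hashes to 2; slot 2 is free → place at 2.
977 hashes to 2; 2,3 taken → place at 4.
125 hashes to 12; slot 12 is free → place at 12.
555 hashes to 5; slot 5 is free → place at 5.
238 hashes to 1; slot 1 is free → place at 1.
58 hashes to 0; slot 0 is free → place at 0.
519 hashes to 10; slot 10 is free → place at 10.
691 hashes to 2; 2,3,4,5 taken → place at 6.
Table: [58, 238, 795, 117, 977, 555, 691, -, -, -, 519, -, 125]
Lookup 327: h=2, probe 2,3,4,5,6,7 → slot 7 empty, not found.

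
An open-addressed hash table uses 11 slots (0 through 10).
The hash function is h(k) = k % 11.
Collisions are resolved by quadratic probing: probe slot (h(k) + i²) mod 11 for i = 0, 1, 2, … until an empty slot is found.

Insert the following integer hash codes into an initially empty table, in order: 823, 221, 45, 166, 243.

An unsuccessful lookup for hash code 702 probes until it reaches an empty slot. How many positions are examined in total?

Insert 823: h=9, slot 9 empty → index 9.
Insert 221: h=1, slot 1 empty → index 1.
Insert 45: h=1, slot 1 occupied → index 2.
Insert 166: h=1, slots 1,2 occupied → index 5.
Insert 243: h=1, slots 1,2,5 occupied → index 10.
Table: [—, 221, 45, —, —, 166, —, —, —, 823, 243]
Lookup 702: h=9, probe 9,10,2,7 → slot 7 empty, not found.

4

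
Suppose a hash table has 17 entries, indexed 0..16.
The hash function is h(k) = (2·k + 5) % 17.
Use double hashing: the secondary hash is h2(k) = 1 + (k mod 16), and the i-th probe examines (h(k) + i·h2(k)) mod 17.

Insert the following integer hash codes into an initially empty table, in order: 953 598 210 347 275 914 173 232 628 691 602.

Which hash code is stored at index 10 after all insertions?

953: h=7 => slot 7
598: h=11 => slot 11
210: h=0 => slot 0
347: h=2 => slot 2
275: h=11, h2=4, probe 11,15 => slot 15
914: h=14 => slot 14
173: h=11, h2=14, probe 11,8 => slot 8
232: h=10 => slot 10
628: h=3 => slot 3
691: h=10, h2=4, probe 10,14,1 => slot 1
602: h=2, h2=11, probe 2,13 => slot 13
Table: [210, 691, 347, 628, ., ., ., 953, 173, ., 232, 598, ., 602, 914, 275, .]

232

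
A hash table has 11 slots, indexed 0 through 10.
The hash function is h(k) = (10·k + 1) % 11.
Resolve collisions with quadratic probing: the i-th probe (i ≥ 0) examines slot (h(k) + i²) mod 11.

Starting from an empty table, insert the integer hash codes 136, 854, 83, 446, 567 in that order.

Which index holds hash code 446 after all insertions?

Insert 136: h=8, slot 8 empty => index 8.
Insert 854: h=5, slot 5 empty => index 5.
Insert 83: h=6, slot 6 empty => index 6.
Insert 446: h=6, slot 6 occupied => index 7.
Insert 567: h=6, slots 6,7 occupied => index 10.
Table: [—, —, —, —, —, 854, 83, 446, 136, —, 567]

7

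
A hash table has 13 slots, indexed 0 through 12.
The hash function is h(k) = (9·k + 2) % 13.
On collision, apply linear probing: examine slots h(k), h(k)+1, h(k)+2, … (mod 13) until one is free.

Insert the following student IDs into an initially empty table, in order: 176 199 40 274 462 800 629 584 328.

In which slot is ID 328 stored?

176 hashes to 0; slot 0 is free → place at 0.
199 hashes to 12; slot 12 is free → place at 12.
40 hashes to 11; slot 11 is free → place at 11.
274 hashes to 11; 11,12,0 taken → place at 1.
462 hashes to 0; 0,1 taken → place at 2.
800 hashes to 0; 0,1,2 taken → place at 3.
629 hashes to 8; slot 8 is free → place at 8.
584 hashes to 6; slot 6 is free → place at 6.
328 hashes to 3; 3 taken → place at 4.
Table: [176, 274, 462, 800, 328, —, 584, —, 629, —, —, 40, 199]

4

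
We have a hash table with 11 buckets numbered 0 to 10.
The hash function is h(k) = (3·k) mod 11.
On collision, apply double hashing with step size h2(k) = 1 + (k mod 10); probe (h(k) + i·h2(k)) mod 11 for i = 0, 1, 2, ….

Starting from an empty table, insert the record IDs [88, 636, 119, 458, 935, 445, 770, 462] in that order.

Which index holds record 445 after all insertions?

88 hashes to 0; slot 0 is free => place at 0.
636 hashes to 5; slot 5 is free => place at 5.
119 hashes to 5, h2=10; 5 taken => place at 4.
458 hashes to 10; slot 10 is free => place at 10.
935 hashes to 0, h2=6; 0 taken => place at 6.
445 hashes to 4, h2=6; 4,10,5,0,6 taken => place at 1.
770 hashes to 0, h2=1; 0,1 taken => place at 2.
462 hashes to 0, h2=3; 0 taken => place at 3.
Table: [88, 445, 770, 462, 119, 636, 935, —, —, —, 458]

1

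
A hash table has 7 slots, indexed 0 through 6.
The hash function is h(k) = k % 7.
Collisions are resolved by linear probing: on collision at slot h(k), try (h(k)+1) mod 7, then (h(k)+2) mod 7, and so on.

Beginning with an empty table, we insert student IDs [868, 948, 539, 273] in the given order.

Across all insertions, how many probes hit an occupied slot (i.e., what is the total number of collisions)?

868: h=0 → slot 0
948: h=3 → slot 3
539: h=0, probe 0,1 → slot 1
273: h=0, probe 0,1,2 → slot 2
Table: [868, 539, 273, 948, ∅, ∅, ∅]

3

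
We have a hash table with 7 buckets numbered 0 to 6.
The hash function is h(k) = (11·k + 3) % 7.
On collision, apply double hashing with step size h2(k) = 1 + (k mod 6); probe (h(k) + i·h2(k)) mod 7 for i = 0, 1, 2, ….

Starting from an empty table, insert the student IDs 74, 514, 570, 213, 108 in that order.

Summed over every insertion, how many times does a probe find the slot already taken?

74 hashes to 5; slot 5 is free → place at 5.
514 hashes to 1; slot 1 is free → place at 1.
570 hashes to 1, h2=1; 1 taken → place at 2.
213 hashes to 1, h2=4; 1,5,2 taken → place at 6.
108 hashes to 1, h2=1; 1,2 taken → place at 3.
Table: [-, 514, 570, 108, -, 74, 213]

6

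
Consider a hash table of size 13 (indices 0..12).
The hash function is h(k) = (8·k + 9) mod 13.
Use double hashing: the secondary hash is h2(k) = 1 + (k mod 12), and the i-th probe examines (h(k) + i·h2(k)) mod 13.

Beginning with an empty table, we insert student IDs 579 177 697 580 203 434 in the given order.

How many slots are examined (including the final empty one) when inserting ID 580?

579: h=0 -> slot 0
177: h=8 -> slot 8
697: h=8, h2=2, probe 8,10 -> slot 10
580: h=8, h2=5, probe 8,0,5 -> slot 5
203: h=8, h2=12, probe 8,7 -> slot 7
434: h=10, h2=3, probe 10,0,3 -> slot 3
Table: [579, ∅, ∅, 434, ∅, 580, ∅, 203, 177, ∅, 697, ∅, ∅]

3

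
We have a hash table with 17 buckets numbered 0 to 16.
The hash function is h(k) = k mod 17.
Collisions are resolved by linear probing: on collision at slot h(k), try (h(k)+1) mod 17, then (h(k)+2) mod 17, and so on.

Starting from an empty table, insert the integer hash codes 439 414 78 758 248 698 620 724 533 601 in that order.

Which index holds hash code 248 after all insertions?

439 hashes to 14; slot 14 is free → place at 14.
414 hashes to 6; slot 6 is free → place at 6.
78 hashes to 10; slot 10 is free → place at 10.
758 hashes to 10; 10 taken → place at 11.
248 hashes to 10; 10,11 taken → place at 12.
698 hashes to 1; slot 1 is free → place at 1.
620 hashes to 8; slot 8 is free → place at 8.
724 hashes to 10; 10,11,12 taken → place at 13.
533 hashes to 6; 6 taken → place at 7.
601 hashes to 6; 6,7,8 taken → place at 9.
Table: [∅, 698, ∅, ∅, ∅, ∅, 414, 533, 620, 601, 78, 758, 248, 724, 439, ∅, ∅]

12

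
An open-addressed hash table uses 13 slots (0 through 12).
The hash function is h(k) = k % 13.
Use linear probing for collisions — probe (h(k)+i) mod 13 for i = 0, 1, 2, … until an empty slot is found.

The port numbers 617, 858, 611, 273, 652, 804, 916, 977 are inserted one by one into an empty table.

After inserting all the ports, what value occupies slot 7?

916

Insert 617: h=6, slot 6 empty → index 6.
Insert 858: h=0, slot 0 empty → index 0.
Insert 611: h=0, slot 0 occupied → index 1.
Insert 273: h=0, slots 0,1 occupied → index 2.
Insert 652: h=2, slot 2 occupied → index 3.
Insert 804: h=11, slot 11 empty → index 11.
Insert 916: h=6, slot 6 occupied → index 7.
Insert 977: h=2, slots 2,3 occupied → index 4.
Table: [858, 611, 273, 652, 977, ., 617, 916, ., ., ., 804, .]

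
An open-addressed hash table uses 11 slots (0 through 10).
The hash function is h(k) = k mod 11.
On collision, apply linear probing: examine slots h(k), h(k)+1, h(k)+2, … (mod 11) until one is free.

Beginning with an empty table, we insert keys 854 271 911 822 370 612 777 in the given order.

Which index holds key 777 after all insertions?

Insert 854: h=7, slot 7 empty => index 7.
Insert 271: h=7, slot 7 occupied => index 8.
Insert 911: h=9, slot 9 empty => index 9.
Insert 822: h=8, slots 8,9 occupied => index 10.
Insert 370: h=7, slots 7,8,9,10 occupied => index 0.
Insert 612: h=7, slots 7,8,9,10,0 occupied => index 1.
Insert 777: h=7, slots 7,8,9,10,0,1 occupied => index 2.
Table: [370, 612, 777, —, —, —, —, 854, 271, 911, 822]

2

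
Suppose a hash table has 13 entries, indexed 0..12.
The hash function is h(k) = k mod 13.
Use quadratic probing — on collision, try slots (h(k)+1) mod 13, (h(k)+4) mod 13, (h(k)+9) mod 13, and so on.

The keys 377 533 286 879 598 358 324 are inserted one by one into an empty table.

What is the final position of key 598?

9

377 hashes to 0; slot 0 is free => place at 0.
533 hashes to 0; 0 taken => place at 1.
286 hashes to 0; 0,1 taken => place at 4.
879 hashes to 8; slot 8 is free => place at 8.
598 hashes to 0; 0,1,4 taken => place at 9.
358 hashes to 7; slot 7 is free => place at 7.
324 hashes to 12; slot 12 is free => place at 12.
Table: [377, 533, —, —, 286, —, —, 358, 879, 598, —, —, 324]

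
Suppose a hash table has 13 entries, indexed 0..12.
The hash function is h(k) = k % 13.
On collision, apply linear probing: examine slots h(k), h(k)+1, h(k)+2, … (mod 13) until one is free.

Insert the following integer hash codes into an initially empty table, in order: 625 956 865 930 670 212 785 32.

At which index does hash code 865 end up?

8

625 hashes to 1; slot 1 is free -> place at 1.
956 hashes to 7; slot 7 is free -> place at 7.
865 hashes to 7; 7 taken -> place at 8.
930 hashes to 7; 7,8 taken -> place at 9.
670 hashes to 7; 7,8,9 taken -> place at 10.
212 hashes to 4; slot 4 is free -> place at 4.
785 hashes to 5; slot 5 is free -> place at 5.
32 hashes to 6; slot 6 is free -> place at 6.
Table: [-, 625, -, -, 212, 785, 32, 956, 865, 930, 670, -, -]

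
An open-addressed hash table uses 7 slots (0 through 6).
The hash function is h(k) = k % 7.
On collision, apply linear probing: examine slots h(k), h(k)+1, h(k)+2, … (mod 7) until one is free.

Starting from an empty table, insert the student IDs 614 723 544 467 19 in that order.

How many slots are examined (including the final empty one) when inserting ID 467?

3

614: h=5 -> slot 5
723: h=2 -> slot 2
544: h=5, probe 5,6 -> slot 6
467: h=5, probe 5,6,0 -> slot 0
19: h=5, probe 5,6,0,1 -> slot 1
Table: [467, 19, 723, —, —, 614, 544]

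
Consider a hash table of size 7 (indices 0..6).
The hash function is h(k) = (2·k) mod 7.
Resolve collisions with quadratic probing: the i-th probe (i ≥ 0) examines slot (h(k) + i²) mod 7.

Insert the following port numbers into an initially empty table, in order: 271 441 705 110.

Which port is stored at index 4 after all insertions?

Insert 271: h=3, slot 3 empty -> index 3.
Insert 441: h=0, slot 0 empty -> index 0.
Insert 705: h=3, slot 3 occupied -> index 4.
Insert 110: h=3, slots 3,4,0 occupied -> index 5.
Table: [441, ∅, ∅, 271, 705, 110, ∅]

705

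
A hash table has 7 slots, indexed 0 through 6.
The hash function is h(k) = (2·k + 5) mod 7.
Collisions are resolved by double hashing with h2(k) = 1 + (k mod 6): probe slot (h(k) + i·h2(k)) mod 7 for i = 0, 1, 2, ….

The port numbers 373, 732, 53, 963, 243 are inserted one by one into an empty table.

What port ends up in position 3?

963

Insert 373: h=2, slot 2 empty => index 2.
Insert 732: h=6, slot 6 empty => index 6.
Insert 53: h=6, h2=6, slot 6 occupied => index 5.
Insert 963: h=6, h2=4, slot 6 occupied => index 3.
Insert 243: h=1, slot 1 empty => index 1.
Table: [—, 243, 373, 963, —, 53, 732]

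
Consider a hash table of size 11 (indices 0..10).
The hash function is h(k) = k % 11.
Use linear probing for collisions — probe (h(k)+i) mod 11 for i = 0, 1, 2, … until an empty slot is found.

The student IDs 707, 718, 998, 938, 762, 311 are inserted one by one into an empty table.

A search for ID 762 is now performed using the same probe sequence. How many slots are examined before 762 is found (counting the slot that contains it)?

4

707: h=3 => slot 3
718: h=3, probe 3,4 => slot 4
998: h=8 => slot 8
938: h=3, probe 3,4,5 => slot 5
762: h=3, probe 3,4,5,6 => slot 6
311: h=3, probe 3,4,5,6,7 => slot 7
Table: [∅, ∅, ∅, 707, 718, 938, 762, 311, 998, ∅, ∅]
Lookup 762: h=3, probe 3,4,5,6 → found at 6.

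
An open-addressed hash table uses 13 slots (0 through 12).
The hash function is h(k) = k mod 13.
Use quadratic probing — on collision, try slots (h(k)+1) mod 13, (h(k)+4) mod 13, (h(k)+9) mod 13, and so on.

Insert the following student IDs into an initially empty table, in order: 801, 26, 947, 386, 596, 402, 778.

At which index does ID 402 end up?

3

801 hashes to 8; slot 8 is free => place at 8.
26 hashes to 0; slot 0 is free => place at 0.
947 hashes to 11; slot 11 is free => place at 11.
386 hashes to 9; slot 9 is free => place at 9.
596 hashes to 11; 11 taken => place at 12.
402 hashes to 12; 12,0 taken => place at 3.
778 hashes to 11; 11,12 taken => place at 2.
Table: [26, _, 778, 402, _, _, _, _, 801, 386, _, 947, 596]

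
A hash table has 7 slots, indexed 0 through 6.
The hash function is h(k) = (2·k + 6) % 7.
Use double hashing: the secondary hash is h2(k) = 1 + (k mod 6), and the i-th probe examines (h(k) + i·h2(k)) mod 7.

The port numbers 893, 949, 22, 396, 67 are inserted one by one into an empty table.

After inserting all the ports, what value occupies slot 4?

67

893: h=0 -> slot 0
949: h=0, h2=2, probe 0,2 -> slot 2
22: h=1 -> slot 1
396: h=0, h2=1, probe 0,1,2,3 -> slot 3
67: h=0, h2=2, probe 0,2,4 -> slot 4
Table: [893, 22, 949, 396, 67, —, —]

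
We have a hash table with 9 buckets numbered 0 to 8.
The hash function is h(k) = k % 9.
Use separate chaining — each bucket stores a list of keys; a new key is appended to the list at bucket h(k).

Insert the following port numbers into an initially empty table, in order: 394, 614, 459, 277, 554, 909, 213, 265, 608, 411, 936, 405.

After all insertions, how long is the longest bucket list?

394 -> bucket 7
614 -> bucket 2
459 -> bucket 0
277 -> bucket 7 (collision)
554 -> bucket 5
909 -> bucket 0 (collision)
213 -> bucket 6
265 -> bucket 4
608 -> bucket 5 (collision)
411 -> bucket 6 (collision)
936 -> bucket 0 (collision)
405 -> bucket 0 (collision)
Final buckets:
0: 459 -> 909 -> 936 -> 405
1: _
2: 614
3: _
4: 265
5: 554 -> 608
6: 213 -> 411
7: 394 -> 277
8: _

4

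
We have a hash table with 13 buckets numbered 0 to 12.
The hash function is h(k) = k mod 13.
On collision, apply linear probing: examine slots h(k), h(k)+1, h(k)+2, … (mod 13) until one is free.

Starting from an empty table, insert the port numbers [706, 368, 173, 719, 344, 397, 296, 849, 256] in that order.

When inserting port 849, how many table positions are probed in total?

Insert 706: h=4, slot 4 empty => index 4.
Insert 368: h=4, slot 4 occupied => index 5.
Insert 173: h=4, slots 4,5 occupied => index 6.
Insert 719: h=4, slots 4,5,6 occupied => index 7.
Insert 344: h=6, slots 6,7 occupied => index 8.
Insert 397: h=7, slots 7,8 occupied => index 9.
Insert 296: h=10, slot 10 empty => index 10.
Insert 849: h=4, slots 4,5,6,7,8,9,10 occupied => index 11.
Insert 256: h=9, slots 9,10,11 occupied => index 12.
Table: [-, -, -, -, 706, 368, 173, 719, 344, 397, 296, 849, 256]

8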